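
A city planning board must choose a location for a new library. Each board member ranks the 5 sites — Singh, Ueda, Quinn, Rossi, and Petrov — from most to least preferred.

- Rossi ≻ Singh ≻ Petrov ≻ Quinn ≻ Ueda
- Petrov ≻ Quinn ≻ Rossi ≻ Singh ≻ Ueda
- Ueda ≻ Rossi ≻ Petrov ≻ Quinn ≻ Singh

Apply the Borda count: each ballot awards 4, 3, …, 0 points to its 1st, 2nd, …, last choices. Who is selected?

Borda scores:
  Singh: 3 + 1 + 0 = 4
  Ueda: 0 + 0 + 4 = 4
  Quinn: 1 + 3 + 1 = 5
  Rossi: 4 + 2 + 3 = 9
  Petrov: 2 + 4 + 2 = 8
Rossi has the highest total.

Rossi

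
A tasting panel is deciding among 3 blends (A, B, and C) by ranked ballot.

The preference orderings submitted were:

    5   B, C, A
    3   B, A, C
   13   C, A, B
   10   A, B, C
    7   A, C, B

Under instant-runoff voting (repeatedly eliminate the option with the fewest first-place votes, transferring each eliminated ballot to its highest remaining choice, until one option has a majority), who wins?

A

Round 1: A 17, C 13, B 8. B has the fewest and is eliminated.
Round 2: A 20, C 18. A has a majority.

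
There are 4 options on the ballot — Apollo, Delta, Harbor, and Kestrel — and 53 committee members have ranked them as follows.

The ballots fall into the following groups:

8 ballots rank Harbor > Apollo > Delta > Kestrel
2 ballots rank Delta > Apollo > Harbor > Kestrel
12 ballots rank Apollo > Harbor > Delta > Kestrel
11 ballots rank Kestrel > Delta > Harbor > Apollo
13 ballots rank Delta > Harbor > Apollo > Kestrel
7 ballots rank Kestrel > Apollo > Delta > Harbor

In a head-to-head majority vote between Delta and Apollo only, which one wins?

Apollo

Ballots ranking Delta above Apollo: 2+11+13 = 26.
Ballots ranking Apollo above Delta: 8+12+7 = 27.
Apollo wins the head-to-head, 27–26.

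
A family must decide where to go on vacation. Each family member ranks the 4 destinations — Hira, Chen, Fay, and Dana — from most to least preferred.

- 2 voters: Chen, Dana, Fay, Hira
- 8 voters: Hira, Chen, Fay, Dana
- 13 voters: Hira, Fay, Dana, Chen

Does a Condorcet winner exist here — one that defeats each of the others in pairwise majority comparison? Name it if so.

Head-to-head results (23 voters total):
Hira vs Chen: Hira wins 21–2.
Hira vs Fay: Hira wins 21–2.
Hira vs Dana: Hira wins 21–2.
Chen vs Fay: Fay wins 13–10.
Chen vs Dana: Dana wins 13–10.
Fay vs Dana: Fay wins 21–2.
Hira beats each rival — Chen (21–2), Fay (21–2), Dana (21–2) — so Hira is the Condorcet winner.

Hira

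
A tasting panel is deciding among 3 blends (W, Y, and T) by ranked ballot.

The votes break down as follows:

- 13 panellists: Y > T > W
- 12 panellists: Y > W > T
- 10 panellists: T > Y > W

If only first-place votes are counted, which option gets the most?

Y

First-place vote totals:
  W: 0
  Y: 25
  T: 10
Y has the most first-place votes.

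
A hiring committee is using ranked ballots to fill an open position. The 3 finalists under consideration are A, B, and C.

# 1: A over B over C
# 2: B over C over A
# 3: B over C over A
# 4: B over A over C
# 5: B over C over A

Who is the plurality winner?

First-place vote totals:
  A: 1
  B: 4
  C: 0
B has the most first-place votes.

B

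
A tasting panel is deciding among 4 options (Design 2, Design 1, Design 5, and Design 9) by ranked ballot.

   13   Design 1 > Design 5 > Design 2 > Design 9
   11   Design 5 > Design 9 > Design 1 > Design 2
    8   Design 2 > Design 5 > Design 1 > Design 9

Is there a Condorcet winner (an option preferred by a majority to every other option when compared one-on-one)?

Yes

Head-to-head results (32 voters total):
Design 2 vs Design 1: Design 1 wins 24–8.
Design 2 vs Design 5: Design 5 wins 24–8.
Design 2 vs Design 9: Design 2 wins 21–11.
Design 1 vs Design 5: Design 5 wins 19–13.
Design 1 vs Design 9: Design 1 wins 21–11.
Design 5 vs Design 9: Design 5 wins 32–0.
Design 5 beats each rival — Design 2 (24–8), Design 1 (19–13), Design 9 (32–0) — so Design 5 is the Condorcet winner.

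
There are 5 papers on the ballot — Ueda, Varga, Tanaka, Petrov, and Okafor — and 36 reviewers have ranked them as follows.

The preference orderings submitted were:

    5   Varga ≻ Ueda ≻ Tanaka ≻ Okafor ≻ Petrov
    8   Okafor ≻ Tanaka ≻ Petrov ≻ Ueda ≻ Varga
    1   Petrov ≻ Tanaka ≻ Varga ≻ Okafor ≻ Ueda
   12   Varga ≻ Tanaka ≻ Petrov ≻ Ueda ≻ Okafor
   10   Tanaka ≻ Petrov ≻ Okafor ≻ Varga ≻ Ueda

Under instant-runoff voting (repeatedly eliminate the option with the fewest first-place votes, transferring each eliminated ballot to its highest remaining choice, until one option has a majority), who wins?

Tanaka

Round 1: Varga 17, Tanaka 10, Okafor 8, Petrov 1, Ueda 0. Ueda has the fewest and is eliminated.
Round 2: Varga 17, Tanaka 10, Okafor 8, Petrov 1. Petrov has the fewest and is eliminated.
Round 3: Varga 17, Tanaka 11, Okafor 8. Okafor has the fewest and is eliminated.
Round 4: Tanaka 19, Varga 17. Tanaka has a majority.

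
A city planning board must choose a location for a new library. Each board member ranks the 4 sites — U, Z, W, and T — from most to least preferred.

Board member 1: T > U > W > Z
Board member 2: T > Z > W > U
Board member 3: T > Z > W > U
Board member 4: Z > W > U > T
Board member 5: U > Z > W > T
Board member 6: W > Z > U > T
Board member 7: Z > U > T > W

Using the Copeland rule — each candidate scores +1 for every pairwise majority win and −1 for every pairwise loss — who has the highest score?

Z

Pairwise results:
  U vs Z: Z wins 5–2.
  U vs W: W wins 4–3.
  U vs T: U wins 4–3.
  Z vs W: Z wins 5–2.
  Z vs T: Z wins 4–3.
  W vs T: T wins 4–3.
Copeland scores (wins − losses):
  U: 1 − 2 = -1
  Z: 3 − 0 = 3
  W: 1 − 2 = -1
  T: 1 − 2 = -1
Z has the best Copeland score.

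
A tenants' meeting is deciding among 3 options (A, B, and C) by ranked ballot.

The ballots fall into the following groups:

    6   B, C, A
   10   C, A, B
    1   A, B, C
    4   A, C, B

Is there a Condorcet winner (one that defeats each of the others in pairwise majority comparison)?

Yes

Head-to-head results (21 voters total):
A vs B: A wins 15–6.
A vs C: C wins 16–5.
B vs C: C wins 14–7.
C beats each rival — A (16–5), B (14–7) — so C is the Condorcet winner.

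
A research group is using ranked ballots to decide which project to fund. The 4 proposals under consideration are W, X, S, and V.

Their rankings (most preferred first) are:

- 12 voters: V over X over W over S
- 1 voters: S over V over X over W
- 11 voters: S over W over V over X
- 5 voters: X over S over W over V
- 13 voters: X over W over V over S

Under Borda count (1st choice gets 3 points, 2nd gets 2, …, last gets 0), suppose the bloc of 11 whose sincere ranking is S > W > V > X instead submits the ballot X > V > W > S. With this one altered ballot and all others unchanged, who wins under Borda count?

X

Borda totals with the altered ballot: W 54, X 112, S 13, V 73.
The winner is unchanged: still X.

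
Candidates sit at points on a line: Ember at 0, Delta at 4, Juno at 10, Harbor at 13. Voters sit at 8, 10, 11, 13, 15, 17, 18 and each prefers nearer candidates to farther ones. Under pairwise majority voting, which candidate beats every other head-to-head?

Harbor

With single-peaked preferences on a line, the Condorcet winner is the candidate closest to the median voter.
The median voter (position 13) is closest to Harbor at 13.
Check: Harbor vs Delta — voters closer to Harbor: 6 of 7.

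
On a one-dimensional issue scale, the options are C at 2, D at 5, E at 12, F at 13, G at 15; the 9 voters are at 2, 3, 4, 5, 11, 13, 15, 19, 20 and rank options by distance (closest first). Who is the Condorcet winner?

With single-peaked preferences on a line, the Condorcet winner is the candidate closest to the median voter.
The median voter (position 11) is closest to E at 12.
Check: E vs G — voters closer to E: 6 of 9.

E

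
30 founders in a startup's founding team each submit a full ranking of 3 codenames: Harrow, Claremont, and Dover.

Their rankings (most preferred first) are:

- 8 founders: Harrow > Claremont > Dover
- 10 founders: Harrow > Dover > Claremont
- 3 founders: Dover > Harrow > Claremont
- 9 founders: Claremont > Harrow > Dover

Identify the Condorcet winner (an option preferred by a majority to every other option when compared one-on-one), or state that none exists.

Harrow

Head-to-head results (30 voters total):
Harrow vs Claremont: Harrow wins 21–9.
Harrow vs Dover: Harrow wins 27–3.
Claremont vs Dover: Claremont wins 17–13.
Harrow beats each rival — Claremont (21–9), Dover (27–3) — so Harrow is the Condorcet winner.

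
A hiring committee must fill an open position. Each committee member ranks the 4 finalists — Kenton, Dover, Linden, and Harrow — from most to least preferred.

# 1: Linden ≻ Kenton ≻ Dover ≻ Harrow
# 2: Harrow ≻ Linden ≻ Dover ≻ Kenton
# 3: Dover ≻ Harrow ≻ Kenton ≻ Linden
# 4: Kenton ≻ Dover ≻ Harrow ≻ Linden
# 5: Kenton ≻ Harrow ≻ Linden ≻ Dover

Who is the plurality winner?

First-place vote totals:
  Kenton: 2
  Dover: 1
  Linden: 1
  Harrow: 1
Kenton has the most first-place votes.

Kenton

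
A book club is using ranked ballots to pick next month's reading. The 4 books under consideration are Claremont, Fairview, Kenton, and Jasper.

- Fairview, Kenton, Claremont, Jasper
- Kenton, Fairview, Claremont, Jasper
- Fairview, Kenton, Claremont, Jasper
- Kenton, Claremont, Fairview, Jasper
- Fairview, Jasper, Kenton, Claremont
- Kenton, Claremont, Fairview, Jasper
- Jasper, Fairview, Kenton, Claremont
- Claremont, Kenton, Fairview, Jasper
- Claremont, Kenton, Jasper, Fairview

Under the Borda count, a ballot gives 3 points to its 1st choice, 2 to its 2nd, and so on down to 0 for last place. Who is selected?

Kenton

Borda scores:
  Claremont: 1 + 1 + 1 + 2 + 0 + 2 + 0 + 3 + 3 = 13
  Fairview: 3 + 2 + 3 + 1 + 3 + 1 + 2 + 1 + 0 = 16
  Kenton: 2 + 3 + 2 + 3 + 1 + 3 + 1 + 2 + 2 = 19
  Jasper: 0 + 0 + 0 + 0 + 2 + 0 + 3 + 0 + 1 = 6
Kenton has the highest total.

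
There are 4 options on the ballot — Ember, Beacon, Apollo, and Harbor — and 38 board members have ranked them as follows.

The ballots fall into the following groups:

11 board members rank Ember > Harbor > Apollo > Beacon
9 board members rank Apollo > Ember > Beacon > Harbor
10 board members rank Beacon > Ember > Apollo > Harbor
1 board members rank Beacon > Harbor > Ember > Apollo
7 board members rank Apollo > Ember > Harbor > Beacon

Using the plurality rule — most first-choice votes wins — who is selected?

Apollo

First-place vote totals:
  Ember: 11
  Beacon: 11
  Apollo: 16
  Harbor: 0
Apollo has the most first-place votes.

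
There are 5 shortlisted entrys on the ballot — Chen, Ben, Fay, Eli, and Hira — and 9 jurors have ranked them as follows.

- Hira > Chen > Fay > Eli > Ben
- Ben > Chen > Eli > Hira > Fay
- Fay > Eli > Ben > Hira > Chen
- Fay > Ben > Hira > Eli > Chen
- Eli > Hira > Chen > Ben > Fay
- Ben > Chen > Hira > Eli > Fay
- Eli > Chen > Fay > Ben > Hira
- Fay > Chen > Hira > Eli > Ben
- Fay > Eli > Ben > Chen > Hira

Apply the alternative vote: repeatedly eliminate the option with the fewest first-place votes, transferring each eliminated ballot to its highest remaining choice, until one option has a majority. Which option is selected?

Fay

Round 1: Fay 4, Ben 2, Eli 2, Hira 1, Chen 0. Chen has the fewest and is eliminated.
Round 2: Fay 4, Ben 2, Eli 2, Hira 1. Hira has the fewest and is eliminated.
Round 3: Fay 5, Ben 2, Eli 2. Fay has a majority.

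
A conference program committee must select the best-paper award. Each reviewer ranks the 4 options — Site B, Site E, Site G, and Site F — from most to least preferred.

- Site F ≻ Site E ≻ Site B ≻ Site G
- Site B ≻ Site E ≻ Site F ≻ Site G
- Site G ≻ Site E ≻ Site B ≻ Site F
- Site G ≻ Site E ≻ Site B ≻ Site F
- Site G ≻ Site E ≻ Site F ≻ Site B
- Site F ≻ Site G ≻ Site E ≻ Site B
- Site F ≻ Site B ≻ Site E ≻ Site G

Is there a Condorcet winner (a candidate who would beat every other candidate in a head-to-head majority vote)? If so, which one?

Head-to-head results (7 voters total):
Site B vs Site E: Site E wins 5–2.
Site B vs Site G: Site G wins 4–3.
Site B vs Site F: Site F wins 4–3.
Site E vs Site G: Site G wins 4–3.
Site E vs Site F: Site E wins 4–3.
Site G vs Site F: Site F wins 4–3.
No candidate beats all others: Site E beats Site F beats Site G beats Site E, a majority cycle.

None — there is no Condorcet winner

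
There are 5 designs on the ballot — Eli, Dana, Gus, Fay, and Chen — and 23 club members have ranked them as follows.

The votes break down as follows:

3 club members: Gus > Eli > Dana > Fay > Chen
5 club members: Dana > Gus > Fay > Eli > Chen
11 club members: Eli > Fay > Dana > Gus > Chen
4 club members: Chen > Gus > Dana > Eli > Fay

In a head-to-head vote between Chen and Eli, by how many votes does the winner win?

15

Ballots ranking Chen above Eli: 4.
Ballots ranking Eli above Chen: 3+5+11 = 19.
Eli wins 19–4, a margin of 15.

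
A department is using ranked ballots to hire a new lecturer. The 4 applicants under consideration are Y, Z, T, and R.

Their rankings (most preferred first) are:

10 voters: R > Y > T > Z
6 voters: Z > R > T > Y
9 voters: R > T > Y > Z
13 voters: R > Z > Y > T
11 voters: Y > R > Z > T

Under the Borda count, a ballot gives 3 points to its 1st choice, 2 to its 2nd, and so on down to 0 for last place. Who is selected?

R

Borda scores:
  Y: 10·2 + 6·0 + 9·1 + 13·1 + 11·3 = 75
  Z: 10·0 + 6·3 + 9·0 + 13·2 + 11·1 = 55
  T: 10·1 + 6·1 + 9·2 + 13·0 + 11·0 = 34
  R: 10·3 + 6·2 + 9·3 + 13·3 + 11·2 = 130
R has the highest total.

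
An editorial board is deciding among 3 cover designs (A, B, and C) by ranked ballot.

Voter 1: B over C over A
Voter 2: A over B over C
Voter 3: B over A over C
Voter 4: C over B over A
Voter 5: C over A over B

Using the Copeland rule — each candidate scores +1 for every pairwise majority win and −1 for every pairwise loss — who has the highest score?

B

Pairwise results:
  A vs B: B wins 3–2.
  A vs C: C wins 3–2.
  B vs C: B wins 3–2.
Copeland scores (wins − losses):
  A: 0 − 2 = -2
  B: 2 − 0 = 2
  C: 1 − 1 = 0
B has the best Copeland score.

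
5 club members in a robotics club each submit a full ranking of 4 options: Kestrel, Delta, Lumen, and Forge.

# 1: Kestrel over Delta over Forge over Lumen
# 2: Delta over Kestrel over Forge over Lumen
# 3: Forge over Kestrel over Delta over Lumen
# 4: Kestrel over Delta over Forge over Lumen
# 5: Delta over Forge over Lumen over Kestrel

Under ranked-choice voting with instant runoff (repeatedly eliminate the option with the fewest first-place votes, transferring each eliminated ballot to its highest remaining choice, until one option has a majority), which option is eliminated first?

Round 1: Kestrel 2, Delta 2, Forge 1, Lumen 0. Lumen has the fewest and is eliminated.
Round 2: Kestrel 2, Delta 2, Forge 1. Forge has the fewest and is eliminated.
Round 3: Kestrel 3, Delta 2. Kestrel has a majority.

Lumen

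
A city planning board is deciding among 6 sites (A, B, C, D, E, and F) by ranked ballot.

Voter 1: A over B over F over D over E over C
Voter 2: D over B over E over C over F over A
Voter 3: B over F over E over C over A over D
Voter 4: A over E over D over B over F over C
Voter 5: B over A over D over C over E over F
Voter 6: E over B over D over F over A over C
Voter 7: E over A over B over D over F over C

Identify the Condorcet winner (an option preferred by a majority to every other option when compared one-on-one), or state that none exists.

B

Head-to-head results (7 voters total):
A vs B: B wins 4–3.
A vs C: A wins 5–2.
A vs D: A wins 5–2.
A vs E: E wins 4–3.
A vs F: A wins 4–3.
B vs C: B wins 7–0.
B vs D: B wins 5–2.
B vs E: B wins 4–3.
B vs F: B wins 7–0.
C vs D: D wins 6–1.
C vs E: E wins 6–1.
C vs F: F wins 5–2.
D vs E: E wins 4–3.
D vs F: D wins 5–2.
E vs F: E wins 5–2.
B beats each rival — A (4–3), C (7–0), D (5–2), E (4–3), F (7–0) — so B is the Condorcet winner.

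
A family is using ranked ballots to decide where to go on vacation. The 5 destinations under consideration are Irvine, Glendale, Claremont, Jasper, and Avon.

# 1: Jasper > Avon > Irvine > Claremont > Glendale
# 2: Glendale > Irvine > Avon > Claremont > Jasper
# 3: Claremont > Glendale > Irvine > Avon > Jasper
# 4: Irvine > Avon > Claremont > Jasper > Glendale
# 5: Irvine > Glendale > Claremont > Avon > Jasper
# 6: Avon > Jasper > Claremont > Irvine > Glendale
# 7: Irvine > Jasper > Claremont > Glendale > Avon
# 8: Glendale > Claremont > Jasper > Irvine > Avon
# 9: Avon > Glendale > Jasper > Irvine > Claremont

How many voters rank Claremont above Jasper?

5

Ballots ranking Claremont above Jasper: 5.
Ballots ranking Jasper above Claremont: 4.
So 5 of 9 voters prefer Claremont to Jasper.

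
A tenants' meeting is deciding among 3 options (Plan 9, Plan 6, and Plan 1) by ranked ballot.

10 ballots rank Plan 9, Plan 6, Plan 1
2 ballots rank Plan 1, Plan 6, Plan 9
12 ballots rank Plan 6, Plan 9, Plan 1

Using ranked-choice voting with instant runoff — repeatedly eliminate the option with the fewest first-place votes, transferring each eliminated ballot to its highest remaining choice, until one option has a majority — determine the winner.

Round 1: Plan 6 12, Plan 9 10, Plan 1 2. Plan 1 has the fewest and is eliminated.
Round 2: Plan 6 14, Plan 9 10. Plan 6 has a majority.

Plan 6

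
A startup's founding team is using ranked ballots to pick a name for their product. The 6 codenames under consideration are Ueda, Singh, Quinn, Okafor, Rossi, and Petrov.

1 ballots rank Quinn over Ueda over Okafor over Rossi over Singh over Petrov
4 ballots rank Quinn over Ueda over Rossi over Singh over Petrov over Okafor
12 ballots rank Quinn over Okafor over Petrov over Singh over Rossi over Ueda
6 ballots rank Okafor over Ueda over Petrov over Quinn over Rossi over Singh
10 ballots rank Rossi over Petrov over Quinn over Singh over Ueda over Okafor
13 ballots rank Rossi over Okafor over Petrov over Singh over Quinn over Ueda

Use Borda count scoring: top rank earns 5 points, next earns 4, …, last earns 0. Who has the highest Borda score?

Borda scores:
  Ueda: 4 + 4·4 + 12·0 + 6·4 + 10·1 + 13·0 = 54
  Singh: 1 + 4·2 + 12·2 + 6·0 + 10·2 + 13·2 = 79
  Quinn: 5 + 4·5 + 12·5 + 6·2 + 10·3 + 13·1 = 140
  Okafor: 3 + 4·0 + 12·4 + 6·5 + 10·0 + 13·4 = 133
  Rossi: 2 + 4·3 + 12·1 + 6·1 + 10·5 + 13·5 = 147
  Petrov: 0 + 4·1 + 12·3 + 6·3 + 10·4 + 13·3 = 137
Rossi has the highest total.

Rossi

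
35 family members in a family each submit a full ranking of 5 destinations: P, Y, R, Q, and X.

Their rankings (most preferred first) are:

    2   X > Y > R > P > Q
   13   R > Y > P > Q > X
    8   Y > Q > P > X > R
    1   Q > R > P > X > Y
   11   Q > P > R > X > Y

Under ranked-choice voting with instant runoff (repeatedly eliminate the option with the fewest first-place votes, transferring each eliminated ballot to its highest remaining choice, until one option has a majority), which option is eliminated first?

Round 1: R 13, Q 12, Y 8, X 2, P 0. P has the fewest and is eliminated.
Round 2: R 13, Q 12, Y 8, X 2. X has the fewest and is eliminated.
Round 3: R 13, Q 12, Y 10. Y has the fewest and is eliminated.
Round 4: Q 20, R 15. Q has a majority.

P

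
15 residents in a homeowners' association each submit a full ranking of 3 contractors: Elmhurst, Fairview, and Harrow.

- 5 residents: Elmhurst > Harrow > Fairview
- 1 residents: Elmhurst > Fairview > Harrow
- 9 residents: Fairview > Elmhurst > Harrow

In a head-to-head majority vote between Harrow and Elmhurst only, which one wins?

Elmhurst

Ballots ranking Harrow above Elmhurst: 0.
Ballots ranking Elmhurst above Harrow: 5+1+9 = 15.
Elmhurst wins the head-to-head, 15–0.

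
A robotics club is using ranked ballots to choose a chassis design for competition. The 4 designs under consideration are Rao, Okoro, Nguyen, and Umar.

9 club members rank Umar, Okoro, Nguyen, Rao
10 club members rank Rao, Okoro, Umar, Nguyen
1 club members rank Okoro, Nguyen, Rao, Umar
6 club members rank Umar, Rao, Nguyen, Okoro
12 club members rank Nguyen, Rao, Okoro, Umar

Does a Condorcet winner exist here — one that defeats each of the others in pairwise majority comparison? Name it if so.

No Condorcet winner

Head-to-head results (38 voters total):
Rao vs Okoro: Rao wins 28–10.
Rao vs Nguyen: Nguyen wins 22–16.
Rao vs Umar: Rao wins 23–15.
Okoro vs Nguyen: Okoro wins 20–18.
Okoro vs Umar: Okoro wins 23–15.
Nguyen vs Umar: Umar wins 25–13.
No candidate beats all others: Rao beats Okoro beats Nguyen beats Rao, a majority cycle.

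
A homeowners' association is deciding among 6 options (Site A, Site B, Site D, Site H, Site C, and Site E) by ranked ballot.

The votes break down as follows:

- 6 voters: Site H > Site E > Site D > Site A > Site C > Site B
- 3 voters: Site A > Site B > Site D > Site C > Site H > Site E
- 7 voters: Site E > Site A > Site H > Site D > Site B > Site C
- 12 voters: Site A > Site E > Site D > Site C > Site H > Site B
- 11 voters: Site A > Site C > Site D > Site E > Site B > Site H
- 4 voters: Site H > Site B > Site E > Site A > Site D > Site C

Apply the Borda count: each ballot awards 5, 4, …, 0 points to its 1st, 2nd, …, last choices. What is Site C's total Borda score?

80

Borda scores:
  Site A: 6·2 + 3·5 + 7·4 + 12·5 + 11·5 + 4·2 = 178
  Site B: 6·0 + 3·4 + 7·1 + 12·0 + 11·1 + 4·4 = 46
  Site D: 6·3 + 3·3 + 7·2 + 12·3 + 11·3 + 4·1 = 114
  Site H: 6·5 + 3·1 + 7·3 + 12·1 + 11·0 + 4·5 = 86
  Site C: 6·1 + 3·2 + 7·0 + 12·2 + 11·4 + 4·0 = 80
  Site E: 6·4 + 3·0 + 7·5 + 12·4 + 11·2 + 4·3 = 141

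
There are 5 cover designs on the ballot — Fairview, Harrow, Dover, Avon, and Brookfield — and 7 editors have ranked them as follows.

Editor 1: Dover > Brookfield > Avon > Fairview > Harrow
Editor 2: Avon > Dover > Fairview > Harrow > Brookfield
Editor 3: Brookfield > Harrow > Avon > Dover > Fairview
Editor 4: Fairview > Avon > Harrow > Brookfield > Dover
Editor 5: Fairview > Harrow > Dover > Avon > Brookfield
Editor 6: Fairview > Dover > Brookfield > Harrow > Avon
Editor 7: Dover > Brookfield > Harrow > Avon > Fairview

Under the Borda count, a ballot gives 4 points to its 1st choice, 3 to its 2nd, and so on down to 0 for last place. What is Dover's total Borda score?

Borda scores:
  Fairview: 1 + 2 + 0 + 4 + 4 + 4 + 0 = 15
  Harrow: 0 + 1 + 3 + 2 + 3 + 1 + 2 = 12
  Dover: 4 + 3 + 1 + 0 + 2 + 3 + 4 = 17
  Avon: 2 + 4 + 2 + 3 + 1 + 0 + 1 = 13
  Brookfield: 3 + 0 + 4 + 1 + 0 + 2 + 3 = 13

17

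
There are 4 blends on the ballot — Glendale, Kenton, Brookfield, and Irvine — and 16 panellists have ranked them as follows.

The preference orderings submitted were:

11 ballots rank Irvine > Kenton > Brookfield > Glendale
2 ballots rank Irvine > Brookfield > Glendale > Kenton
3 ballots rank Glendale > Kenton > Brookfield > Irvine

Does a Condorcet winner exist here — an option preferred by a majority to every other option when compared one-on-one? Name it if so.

Head-to-head results (16 voters total):
Glendale vs Kenton: Kenton wins 11–5.
Glendale vs Brookfield: Brookfield wins 13–3.
Glendale vs Irvine: Irvine wins 13–3.
Kenton vs Brookfield: Kenton wins 14–2.
Kenton vs Irvine: Irvine wins 13–3.
Brookfield vs Irvine: Irvine wins 13–3.
Irvine beats each rival — Glendale (13–3), Kenton (13–3), Brookfield (13–3) — so Irvine is the Condorcet winner.

Irvine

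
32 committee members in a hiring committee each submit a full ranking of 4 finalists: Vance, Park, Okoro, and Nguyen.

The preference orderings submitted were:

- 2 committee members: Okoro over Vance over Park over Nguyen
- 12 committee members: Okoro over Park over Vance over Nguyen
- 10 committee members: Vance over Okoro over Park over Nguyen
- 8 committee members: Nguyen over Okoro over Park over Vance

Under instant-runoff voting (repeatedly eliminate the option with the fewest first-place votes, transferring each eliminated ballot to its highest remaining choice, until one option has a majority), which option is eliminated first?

Park

Round 1: Okoro 14, Vance 10, Nguyen 8, Park 0. Park has the fewest and is eliminated.
Round 2: Okoro 14, Vance 10, Nguyen 8. Nguyen has the fewest and is eliminated.
Round 3: Okoro 22, Vance 10. Okoro has a majority.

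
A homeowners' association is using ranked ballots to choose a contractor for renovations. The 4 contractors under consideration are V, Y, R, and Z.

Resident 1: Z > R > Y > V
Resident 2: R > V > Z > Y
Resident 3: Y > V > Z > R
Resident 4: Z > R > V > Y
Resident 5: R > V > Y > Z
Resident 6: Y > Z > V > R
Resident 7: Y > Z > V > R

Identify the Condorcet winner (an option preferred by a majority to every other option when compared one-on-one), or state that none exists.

Head-to-head results (7 voters total):
V vs Y: Y wins 4–3.
V vs R: R wins 4–3.
V vs Z: Z wins 4–3.
Y vs R: R wins 4–3.
Y vs Z: Y wins 4–3.
R vs Z: Z wins 5–2.
No candidate beats all others: Y beats Z beats R beats Y, a majority cycle.

None — there is no Condorcet winner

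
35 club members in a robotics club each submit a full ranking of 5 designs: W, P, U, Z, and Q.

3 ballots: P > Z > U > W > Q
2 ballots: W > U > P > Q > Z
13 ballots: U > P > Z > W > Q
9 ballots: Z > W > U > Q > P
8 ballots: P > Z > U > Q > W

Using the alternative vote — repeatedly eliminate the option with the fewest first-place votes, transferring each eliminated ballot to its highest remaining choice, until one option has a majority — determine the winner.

Round 1: U 13, P 11, Z 9, W 2, Q 0. Q has the fewest and is eliminated.
Round 2: U 13, P 11, Z 9, W 2. W has the fewest and is eliminated.
Round 3: U 15, P 11, Z 9. Z has the fewest and is eliminated.
Round 4: U 24, P 11. U has a majority.

U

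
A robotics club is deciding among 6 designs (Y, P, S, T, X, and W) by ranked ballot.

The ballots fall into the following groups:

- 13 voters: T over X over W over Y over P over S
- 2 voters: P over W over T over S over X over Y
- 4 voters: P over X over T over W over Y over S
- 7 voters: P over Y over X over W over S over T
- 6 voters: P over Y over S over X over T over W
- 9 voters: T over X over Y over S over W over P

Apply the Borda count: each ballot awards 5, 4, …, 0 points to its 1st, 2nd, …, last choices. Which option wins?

X

Borda scores:
  Y: 13·2 + 2·0 + 4·1 + 7·4 + 6·4 + 9·3 = 109
  P: 13·1 + 2·5 + 4·5 + 7·5 + 6·5 + 9·0 = 108
  S: 13·0 + 2·2 + 4·0 + 7·1 + 6·3 + 9·2 = 47
  T: 13·5 + 2·3 + 4·3 + 7·0 + 6·1 + 9·5 = 134
  X: 13·4 + 2·1 + 4·4 + 7·3 + 6·2 + 9·4 = 139
  W: 13·3 + 2·4 + 4·2 + 7·2 + 6·0 + 9·1 = 78
X has the highest total.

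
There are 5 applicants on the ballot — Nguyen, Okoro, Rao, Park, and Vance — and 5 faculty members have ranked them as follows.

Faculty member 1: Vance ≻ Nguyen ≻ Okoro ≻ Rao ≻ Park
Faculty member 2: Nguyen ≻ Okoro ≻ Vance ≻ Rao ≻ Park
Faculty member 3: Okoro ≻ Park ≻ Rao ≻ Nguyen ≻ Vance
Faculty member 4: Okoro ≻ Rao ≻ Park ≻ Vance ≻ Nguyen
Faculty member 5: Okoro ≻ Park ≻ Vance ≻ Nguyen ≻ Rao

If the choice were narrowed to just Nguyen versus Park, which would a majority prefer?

Park

Ballots ranking Nguyen above Park: 2.
Ballots ranking Park above Nguyen: 3.
Park wins the head-to-head, 3–2.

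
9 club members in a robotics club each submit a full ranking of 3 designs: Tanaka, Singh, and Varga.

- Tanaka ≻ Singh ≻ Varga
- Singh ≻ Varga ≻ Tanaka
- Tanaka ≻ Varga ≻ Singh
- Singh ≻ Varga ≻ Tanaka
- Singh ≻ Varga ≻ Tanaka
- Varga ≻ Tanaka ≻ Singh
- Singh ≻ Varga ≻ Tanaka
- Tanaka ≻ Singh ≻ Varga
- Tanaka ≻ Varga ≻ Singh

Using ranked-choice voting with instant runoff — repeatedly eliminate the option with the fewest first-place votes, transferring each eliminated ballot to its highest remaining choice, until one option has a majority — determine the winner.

Tanaka

Round 1: Tanaka 4, Singh 4, Varga 1. Varga has the fewest and is eliminated.
Round 2: Tanaka 5, Singh 4. Tanaka has a majority.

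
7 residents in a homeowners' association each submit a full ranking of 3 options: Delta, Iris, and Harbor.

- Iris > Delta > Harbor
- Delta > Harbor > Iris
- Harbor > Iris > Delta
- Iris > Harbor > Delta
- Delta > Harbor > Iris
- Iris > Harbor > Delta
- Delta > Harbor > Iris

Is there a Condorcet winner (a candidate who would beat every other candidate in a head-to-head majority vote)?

Head-to-head results (7 voters total):
Delta vs Iris: Iris wins 4–3.
Delta vs Harbor: Delta wins 4–3.
Iris vs Harbor: Harbor wins 4–3.
No candidate beats all others: Delta beats Harbor beats Iris beats Delta, a majority cycle.

No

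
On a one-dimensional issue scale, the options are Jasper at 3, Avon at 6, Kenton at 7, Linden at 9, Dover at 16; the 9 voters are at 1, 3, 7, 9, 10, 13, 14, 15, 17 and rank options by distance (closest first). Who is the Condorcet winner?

With single-peaked preferences on a line, the Condorcet winner is the candidate closest to the median voter.
The median voter (position 10) is closest to Linden at 9.
Check: Linden vs Avon — voters closer to Linden: 6 of 9.

Linden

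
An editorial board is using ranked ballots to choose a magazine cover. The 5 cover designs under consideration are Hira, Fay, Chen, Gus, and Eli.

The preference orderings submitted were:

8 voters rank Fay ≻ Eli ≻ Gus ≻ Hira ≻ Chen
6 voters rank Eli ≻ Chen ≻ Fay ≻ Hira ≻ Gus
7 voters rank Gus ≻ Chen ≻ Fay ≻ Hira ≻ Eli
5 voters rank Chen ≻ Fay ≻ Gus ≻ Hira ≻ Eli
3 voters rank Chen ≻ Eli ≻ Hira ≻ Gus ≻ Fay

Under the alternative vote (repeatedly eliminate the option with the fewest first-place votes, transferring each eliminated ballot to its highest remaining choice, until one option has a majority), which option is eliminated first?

Round 1: Fay 8, Chen 8, Gus 7, Eli 6, Hira 0. Hira has the fewest and is eliminated.
Round 2: Fay 8, Chen 8, Gus 7, Eli 6. Eli has the fewest and is eliminated.
Round 3: Chen 14, Fay 8, Gus 7. Gus has the fewest and is eliminated.
Round 4: Chen 21, Fay 8. Chen has a majority.

Hira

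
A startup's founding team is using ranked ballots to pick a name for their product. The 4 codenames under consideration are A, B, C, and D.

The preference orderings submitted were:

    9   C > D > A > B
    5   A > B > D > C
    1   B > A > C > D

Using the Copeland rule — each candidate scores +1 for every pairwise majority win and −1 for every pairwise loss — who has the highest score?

Pairwise results:
  A vs B: A wins 14–1.
  A vs C: C wins 9–6.
  A vs D: D wins 9–6.
  B vs C: C wins 9–6.
  B vs D: D wins 9–6.
  C vs D: C wins 10–5.
Copeland scores (wins − losses):
  A: 1 − 2 = -1
  B: 0 − 3 = -3
  C: 3 − 0 = 3
  D: 2 − 1 = 1
C has the best Copeland score.

C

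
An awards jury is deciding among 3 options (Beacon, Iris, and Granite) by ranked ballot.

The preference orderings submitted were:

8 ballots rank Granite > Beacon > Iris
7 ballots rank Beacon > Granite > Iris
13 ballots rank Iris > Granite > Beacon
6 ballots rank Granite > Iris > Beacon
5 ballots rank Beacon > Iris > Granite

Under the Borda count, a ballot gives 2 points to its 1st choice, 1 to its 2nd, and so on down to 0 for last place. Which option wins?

Granite

Borda scores:
  Beacon: 8·1 + 7·2 + 13·0 + 6·0 + 5·2 = 32
  Iris: 8·0 + 7·0 + 13·2 + 6·1 + 5·1 = 37
  Granite: 8·2 + 7·1 + 13·1 + 6·2 + 5·0 = 48
Granite has the highest total.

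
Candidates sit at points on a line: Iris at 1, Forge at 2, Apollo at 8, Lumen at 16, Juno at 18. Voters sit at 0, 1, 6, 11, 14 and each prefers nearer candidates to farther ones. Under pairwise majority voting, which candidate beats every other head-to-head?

Apollo

With single-peaked preferences on a line, the Condorcet winner is the candidate closest to the median voter.
The median voter (position 6) is closest to Apollo at 8.
Check: Apollo vs Iris — voters closer to Apollo: 3 of 5.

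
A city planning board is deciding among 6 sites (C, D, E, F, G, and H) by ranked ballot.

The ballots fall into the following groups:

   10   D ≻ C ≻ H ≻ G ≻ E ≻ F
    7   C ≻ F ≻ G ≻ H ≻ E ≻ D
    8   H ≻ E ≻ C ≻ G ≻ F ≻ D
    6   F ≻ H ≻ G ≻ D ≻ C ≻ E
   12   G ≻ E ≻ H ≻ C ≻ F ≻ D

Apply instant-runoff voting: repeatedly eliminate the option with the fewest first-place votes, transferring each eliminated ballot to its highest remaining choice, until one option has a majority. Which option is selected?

H

Round 1: G 12, D 10, H 8, C 7, F 6, E 0. E has the fewest and is eliminated.
Round 2: G 12, D 10, H 8, C 7, F 6. F has the fewest and is eliminated.
Round 3: H 14, G 12, D 10, C 7. C has the fewest and is eliminated.
Round 4: G 19, H 14, D 10. D has the fewest and is eliminated.
Round 5: H 24, G 19. H has a majority.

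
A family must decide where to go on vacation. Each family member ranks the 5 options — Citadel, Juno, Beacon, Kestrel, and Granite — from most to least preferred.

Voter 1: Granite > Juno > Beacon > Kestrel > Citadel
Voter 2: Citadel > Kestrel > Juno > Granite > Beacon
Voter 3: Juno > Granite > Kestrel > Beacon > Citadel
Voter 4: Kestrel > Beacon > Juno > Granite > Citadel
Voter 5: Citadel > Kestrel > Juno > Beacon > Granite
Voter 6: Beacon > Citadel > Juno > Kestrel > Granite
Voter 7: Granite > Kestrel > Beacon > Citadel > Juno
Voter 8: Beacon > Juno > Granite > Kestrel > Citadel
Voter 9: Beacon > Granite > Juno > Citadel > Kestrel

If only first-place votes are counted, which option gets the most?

First-place vote totals:
  Citadel: 2
  Juno: 1
  Beacon: 3
  Kestrel: 1
  Granite: 2
Beacon has the most first-place votes.

Beacon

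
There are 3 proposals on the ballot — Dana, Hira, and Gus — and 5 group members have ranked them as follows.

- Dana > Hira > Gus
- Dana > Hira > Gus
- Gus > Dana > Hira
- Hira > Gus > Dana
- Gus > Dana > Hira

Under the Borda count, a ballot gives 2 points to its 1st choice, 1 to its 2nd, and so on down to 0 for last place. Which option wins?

Borda scores:
  Dana: 2 + 2 + 1 + 0 + 1 = 6
  Hira: 1 + 1 + 0 + 2 + 0 = 4
  Gus: 0 + 0 + 2 + 1 + 2 = 5
Dana has the highest total.

Dana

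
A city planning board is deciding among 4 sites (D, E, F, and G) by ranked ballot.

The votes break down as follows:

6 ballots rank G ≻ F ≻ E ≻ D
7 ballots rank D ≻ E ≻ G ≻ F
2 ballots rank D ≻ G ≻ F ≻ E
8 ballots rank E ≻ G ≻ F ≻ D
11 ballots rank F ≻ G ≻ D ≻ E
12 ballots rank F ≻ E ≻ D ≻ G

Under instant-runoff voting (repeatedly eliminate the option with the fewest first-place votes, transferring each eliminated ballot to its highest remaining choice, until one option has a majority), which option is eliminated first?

G

Round 1: F 23, D 9, E 8, G 6. G has the fewest and is eliminated.
Round 2: F 29, D 9, E 8. F has a majority.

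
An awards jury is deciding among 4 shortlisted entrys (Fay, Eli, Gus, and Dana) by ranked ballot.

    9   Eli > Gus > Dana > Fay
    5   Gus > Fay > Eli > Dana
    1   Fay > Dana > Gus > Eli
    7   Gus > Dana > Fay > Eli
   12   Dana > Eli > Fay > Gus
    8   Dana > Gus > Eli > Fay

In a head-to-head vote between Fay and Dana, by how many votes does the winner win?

Ballots ranking Fay above Dana: 5+1 = 6.
Ballots ranking Dana above Fay: 9+7+12+8 = 36.
Dana wins 36–6, a margin of 30.

30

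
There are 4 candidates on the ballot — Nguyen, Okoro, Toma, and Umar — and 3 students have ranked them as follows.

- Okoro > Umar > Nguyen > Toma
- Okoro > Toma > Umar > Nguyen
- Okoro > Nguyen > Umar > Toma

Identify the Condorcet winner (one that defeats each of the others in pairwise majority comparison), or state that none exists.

Okoro

Head-to-head results (3 voters total):
Nguyen vs Okoro: Okoro wins 3–0.
Nguyen vs Toma: Nguyen wins 2–1.
Nguyen vs Umar: Umar wins 2–1.
Okoro vs Toma: Okoro wins 3–0.
Okoro vs Umar: Okoro wins 3–0.
Toma vs Umar: Umar wins 2–1.
Okoro beats each rival — Nguyen (3–0), Toma (3–0), Umar (3–0) — so Okoro is the Condorcet winner.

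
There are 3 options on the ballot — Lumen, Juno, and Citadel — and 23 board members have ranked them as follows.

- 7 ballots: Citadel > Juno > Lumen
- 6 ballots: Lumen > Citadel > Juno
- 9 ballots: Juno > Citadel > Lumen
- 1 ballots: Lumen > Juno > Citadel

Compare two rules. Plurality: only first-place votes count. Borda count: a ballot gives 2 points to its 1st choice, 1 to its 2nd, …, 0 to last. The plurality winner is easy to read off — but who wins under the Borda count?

Plurality first-place counts: Lumen 7, Juno 9, Citadel 7 → Juno.
Borda totals: Lumen 14, Juno 26, Citadel 29 → Citadel.

Citadel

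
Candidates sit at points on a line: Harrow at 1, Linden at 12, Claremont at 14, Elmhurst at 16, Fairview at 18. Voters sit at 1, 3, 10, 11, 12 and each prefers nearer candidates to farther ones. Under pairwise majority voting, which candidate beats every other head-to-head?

With single-peaked preferences on a line, the Condorcet winner is the candidate closest to the median voter.
The median voter (position 10) is closest to Linden at 12.
Check: Linden vs Fairview — voters closer to Linden: 5 of 5.

Linden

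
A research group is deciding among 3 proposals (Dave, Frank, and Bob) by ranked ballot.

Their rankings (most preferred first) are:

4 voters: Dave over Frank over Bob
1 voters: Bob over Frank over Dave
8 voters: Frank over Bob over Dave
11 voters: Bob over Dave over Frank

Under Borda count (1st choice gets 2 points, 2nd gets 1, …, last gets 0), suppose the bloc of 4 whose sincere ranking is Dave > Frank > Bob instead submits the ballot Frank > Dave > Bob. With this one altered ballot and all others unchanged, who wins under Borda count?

Bob

Borda totals with the altered ballot: Dave 15, Frank 25, Bob 32.
The winner is unchanged: still Bob.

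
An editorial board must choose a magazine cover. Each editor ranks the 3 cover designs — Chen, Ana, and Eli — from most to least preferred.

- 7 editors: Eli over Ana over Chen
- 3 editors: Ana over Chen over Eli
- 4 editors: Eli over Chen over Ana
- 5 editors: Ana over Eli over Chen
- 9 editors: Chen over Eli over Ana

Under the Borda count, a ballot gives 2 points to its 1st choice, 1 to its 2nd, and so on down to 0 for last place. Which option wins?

Borda scores:
  Chen: 7·0 + 3·1 + 4·1 + 5·0 + 9·2 = 25
  Ana: 7·1 + 3·2 + 4·0 + 5·2 + 9·0 = 23
  Eli: 7·2 + 3·0 + 4·2 + 5·1 + 9·1 = 36
Eli has the highest total.

Eli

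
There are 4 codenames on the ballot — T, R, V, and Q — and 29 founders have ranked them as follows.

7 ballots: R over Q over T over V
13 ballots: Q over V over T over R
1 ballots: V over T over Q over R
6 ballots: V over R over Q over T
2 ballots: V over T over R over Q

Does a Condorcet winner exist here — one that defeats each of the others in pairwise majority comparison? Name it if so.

No Condorcet winner

Head-to-head results (29 voters total):
T vs R: T wins 16–13.
T vs V: V wins 22–7.
T vs Q: Q wins 26–3.
R vs V: V wins 22–7.
R vs Q: R wins 15–14.
V vs Q: Q wins 20–9.
No candidate beats all others: T beats R beats Q beats T, a majority cycle.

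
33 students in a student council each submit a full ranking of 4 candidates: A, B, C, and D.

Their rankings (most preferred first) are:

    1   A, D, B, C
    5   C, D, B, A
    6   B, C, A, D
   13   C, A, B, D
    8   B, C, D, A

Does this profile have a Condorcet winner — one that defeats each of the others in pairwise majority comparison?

Head-to-head results (33 voters total):
A vs B: B wins 19–14.
A vs C: C wins 32–1.
A vs D: A wins 20–13.
B vs C: C wins 18–15.
B vs D: B wins 27–6.
C vs D: C wins 32–1.
C beats each rival — A (32–1), B (18–15), D (32–1) — so C is the Condorcet winner.

Yes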